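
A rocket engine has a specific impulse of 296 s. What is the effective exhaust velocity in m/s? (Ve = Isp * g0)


Ve = Isp * g0 = 296 * 9.81 = 2903.8 m/s

2903.8 m/s


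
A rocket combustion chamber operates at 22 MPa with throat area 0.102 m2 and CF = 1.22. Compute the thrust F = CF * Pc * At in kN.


F = 1.22 * 22e6 * 0.102 = 2.7377e+06 N = 2737.7 kN

2737.7 kN


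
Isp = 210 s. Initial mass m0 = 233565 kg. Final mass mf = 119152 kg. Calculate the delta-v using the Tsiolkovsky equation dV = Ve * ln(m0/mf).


Ve = 210 * 9.81 = 2060.1 m/s
dV = 2060.1 * ln(233565/119152) = 1387 m/s

1387 m/s


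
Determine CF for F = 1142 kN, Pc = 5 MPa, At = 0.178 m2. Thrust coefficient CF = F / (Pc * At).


CF = 1142000 / (5e6 * 0.178) = 1.28

1.28


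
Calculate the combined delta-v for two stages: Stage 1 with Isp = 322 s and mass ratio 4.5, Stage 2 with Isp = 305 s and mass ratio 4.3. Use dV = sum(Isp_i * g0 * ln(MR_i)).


dV1 = 322 * 9.81 * ln(4.5) = 4751.1 m/s
dV2 = 305 * 9.81 * ln(4.3) = 4364.2 m/s
Total dV = 4751.1 + 4364.2 = 9115.3 m/s ~ 9115 m/s

9115 m/s


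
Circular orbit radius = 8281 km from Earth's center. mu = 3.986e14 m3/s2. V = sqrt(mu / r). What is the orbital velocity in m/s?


V = sqrt(3.986e14 / 8281000) = 6938 m/s

6938 m/s


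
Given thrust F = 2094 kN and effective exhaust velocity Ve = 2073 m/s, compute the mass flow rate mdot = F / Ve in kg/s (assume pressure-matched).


mdot = F / Ve = 2094000 / 2073 = 1010.1 kg/s

1010.1 kg/s


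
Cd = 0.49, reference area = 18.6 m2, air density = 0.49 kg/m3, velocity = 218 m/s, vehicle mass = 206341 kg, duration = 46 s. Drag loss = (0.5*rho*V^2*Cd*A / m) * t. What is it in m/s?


D = 0.5 * 0.49 * 218^2 * 0.49 * 18.6 = 106117.77 N
a = 106117.77 / 206341 = 0.5143 m/s2
dV = 0.5143 * 46 = 23.7 m/s

23.7 m/s


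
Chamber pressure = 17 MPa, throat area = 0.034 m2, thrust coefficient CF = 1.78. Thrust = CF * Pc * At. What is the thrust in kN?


F = 1.78 * 17e6 * 0.034 = 1.0288e+06 N = 1028.8 kN

1028.8 kN


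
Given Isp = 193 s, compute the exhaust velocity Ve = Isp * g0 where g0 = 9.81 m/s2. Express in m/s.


Ve = Isp * g0 = 193 * 9.81 = 1893.3 m/s

1893.3 m/s


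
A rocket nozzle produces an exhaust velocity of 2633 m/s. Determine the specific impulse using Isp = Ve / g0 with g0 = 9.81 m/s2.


Isp = Ve / g0 = 2633 / 9.81 = 268.4 s

268.4 s


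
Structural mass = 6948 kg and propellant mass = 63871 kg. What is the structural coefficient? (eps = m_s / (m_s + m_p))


eps = 6948 / (6948 + 63871) = 0.0981

0.0981


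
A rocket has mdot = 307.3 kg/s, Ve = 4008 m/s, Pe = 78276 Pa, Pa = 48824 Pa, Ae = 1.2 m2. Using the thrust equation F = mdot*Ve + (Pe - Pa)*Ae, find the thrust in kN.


F = 307.3 * 4008 + (78276 - 48824) * 1.2 = 1.2670e+06 N = 1267.0 kN

1267.0 kN


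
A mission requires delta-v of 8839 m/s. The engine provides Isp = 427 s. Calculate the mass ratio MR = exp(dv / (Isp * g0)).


Ve = 427 * 9.81 = 4188.87 m/s
MR = exp(8839 / 4188.87) = 8.249

8.249


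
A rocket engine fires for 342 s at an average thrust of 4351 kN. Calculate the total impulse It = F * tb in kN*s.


It = 4351 * 342 = 1488042 kN*s

1488042 kN*s


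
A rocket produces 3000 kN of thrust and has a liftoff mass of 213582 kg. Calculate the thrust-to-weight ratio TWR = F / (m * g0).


TWR = 3000000 / (213582 * 9.81) = 1.43

1.43


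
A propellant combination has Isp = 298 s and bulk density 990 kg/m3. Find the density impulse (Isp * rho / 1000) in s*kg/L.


rho*Isp = 298 * 990 / 1000 = 295 s*kg/L

295 s*kg/L


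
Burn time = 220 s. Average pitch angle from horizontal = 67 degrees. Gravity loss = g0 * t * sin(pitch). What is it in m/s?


GL = 9.81 * 220 * sin(67 deg) = 1987 m/s

1987 m/s


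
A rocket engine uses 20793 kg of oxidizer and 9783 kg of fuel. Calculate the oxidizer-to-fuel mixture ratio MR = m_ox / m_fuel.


MR = 20793 / 9783 = 2.13

2.13


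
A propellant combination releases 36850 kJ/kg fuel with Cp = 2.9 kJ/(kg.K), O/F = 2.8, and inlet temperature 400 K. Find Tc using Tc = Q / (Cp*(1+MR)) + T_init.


Tc = 36850 / (2.9 * (1 + 2.8)) + 400 = 3744 K

3744 K


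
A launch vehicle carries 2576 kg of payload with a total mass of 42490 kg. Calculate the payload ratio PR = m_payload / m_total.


PR = 2576 / 42490 = 0.0606

0.0606


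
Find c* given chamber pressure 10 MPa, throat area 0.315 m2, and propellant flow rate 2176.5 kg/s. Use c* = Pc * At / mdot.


c* = 10e6 * 0.315 / 2176.5 = 1447 m/s

1447 m/s


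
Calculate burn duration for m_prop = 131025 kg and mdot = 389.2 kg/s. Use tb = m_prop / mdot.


tb = 131025 / 389.2 = 336.7 s

336.7 s


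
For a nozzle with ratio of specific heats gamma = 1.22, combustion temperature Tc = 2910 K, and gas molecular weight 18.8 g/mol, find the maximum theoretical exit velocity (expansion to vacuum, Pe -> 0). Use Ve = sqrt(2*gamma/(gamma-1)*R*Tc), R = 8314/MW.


R = 8314 / 18.8 = 442.23 J/(kg.K)
Ve = sqrt(2 * 1.22 / (1.22 - 1) * 442.23 * 2910) = 3778 m/s

3778 m/s


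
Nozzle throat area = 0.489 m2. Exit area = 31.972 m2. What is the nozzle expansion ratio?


AR = 31.972 / 0.489 = 65.4

65.4


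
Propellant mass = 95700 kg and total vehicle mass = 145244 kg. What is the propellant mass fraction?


PMF = 95700 / 145244 = 0.659

0.659


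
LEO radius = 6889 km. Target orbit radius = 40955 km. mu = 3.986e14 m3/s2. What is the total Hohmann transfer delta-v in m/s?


V1 = sqrt(mu/r1) = 7606.6 m/s
dV1 = V1*(sqrt(2*r2/(r1+r2)) - 1) = 2346.2 m/s
V2 = sqrt(mu/r2) = 3119.72 m/s
dV2 = V2*(1 - sqrt(2*r1/(r1+r2))) = 1445.57 m/s
Total dV = 3792 m/s

3792 m/s


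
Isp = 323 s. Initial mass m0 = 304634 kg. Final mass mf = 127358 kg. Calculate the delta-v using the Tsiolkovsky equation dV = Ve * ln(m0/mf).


Ve = 323 * 9.81 = 3168.63 m/s
dV = 3168.63 * ln(304634/127358) = 2763 m/s

2763 m/s


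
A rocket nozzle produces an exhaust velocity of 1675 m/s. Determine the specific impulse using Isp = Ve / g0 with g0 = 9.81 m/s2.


Isp = Ve / g0 = 1675 / 9.81 = 170.7 s

170.7 s


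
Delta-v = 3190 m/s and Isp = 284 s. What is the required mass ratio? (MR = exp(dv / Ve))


Ve = 284 * 9.81 = 2786.04 m/s
MR = exp(3190 / 2786.04) = 3.142

3.142


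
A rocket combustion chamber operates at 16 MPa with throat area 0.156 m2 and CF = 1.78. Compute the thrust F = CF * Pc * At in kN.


F = 1.78 * 16e6 * 0.156 = 4.4429e+06 N = 4442.9 kN

4442.9 kN


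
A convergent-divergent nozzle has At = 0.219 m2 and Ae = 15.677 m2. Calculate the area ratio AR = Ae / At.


AR = 15.677 / 0.219 = 71.6

71.6


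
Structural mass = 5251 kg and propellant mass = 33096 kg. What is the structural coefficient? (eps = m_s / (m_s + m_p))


eps = 5251 / (5251 + 33096) = 0.1369

0.1369


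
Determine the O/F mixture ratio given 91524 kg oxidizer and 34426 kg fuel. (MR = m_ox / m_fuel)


MR = 91524 / 34426 = 2.66

2.66


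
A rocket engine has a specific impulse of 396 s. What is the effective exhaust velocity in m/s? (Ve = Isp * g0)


Ve = Isp * g0 = 396 * 9.81 = 3884.8 m/s

3884.8 m/s


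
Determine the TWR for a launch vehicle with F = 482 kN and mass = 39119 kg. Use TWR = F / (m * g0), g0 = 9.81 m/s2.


TWR = 482000 / (39119 * 9.81) = 1.26

1.26


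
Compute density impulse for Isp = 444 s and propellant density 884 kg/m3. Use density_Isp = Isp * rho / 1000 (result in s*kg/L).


rho*Isp = 444 * 884 / 1000 = 392 s*kg/L

392 s*kg/L


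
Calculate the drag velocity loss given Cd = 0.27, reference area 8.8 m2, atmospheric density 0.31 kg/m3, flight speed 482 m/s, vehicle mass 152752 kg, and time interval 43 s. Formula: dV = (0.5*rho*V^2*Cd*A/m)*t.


D = 0.5 * 0.31 * 482^2 * 0.27 * 8.8 = 85560.28 N
a = 85560.28 / 152752 = 0.5601 m/s2
dV = 0.5601 * 43 = 24.1 m/s

24.1 m/s


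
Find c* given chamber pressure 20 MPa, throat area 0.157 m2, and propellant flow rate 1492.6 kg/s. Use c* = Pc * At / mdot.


c* = 20e6 * 0.157 / 1492.6 = 2104 m/s

2104 m/s


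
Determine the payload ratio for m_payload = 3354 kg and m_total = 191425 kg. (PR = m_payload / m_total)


PR = 3354 / 191425 = 0.0175

0.0175


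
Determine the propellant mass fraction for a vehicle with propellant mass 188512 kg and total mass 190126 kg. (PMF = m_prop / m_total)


PMF = 188512 / 190126 = 0.992

0.992


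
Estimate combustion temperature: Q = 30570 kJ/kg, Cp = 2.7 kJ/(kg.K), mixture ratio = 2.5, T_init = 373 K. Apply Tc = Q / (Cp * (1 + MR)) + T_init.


Tc = 30570 / (2.7 * (1 + 2.5)) + 373 = 3608 K

3608 K


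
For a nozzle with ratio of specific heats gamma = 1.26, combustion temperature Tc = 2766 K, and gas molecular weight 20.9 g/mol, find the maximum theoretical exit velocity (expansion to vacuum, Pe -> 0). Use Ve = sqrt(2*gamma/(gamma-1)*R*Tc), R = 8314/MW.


R = 8314 / 20.9 = 397.8 J/(kg.K)
Ve = sqrt(2 * 1.26 / (1.26 - 1) * 397.8 * 2766) = 3266 m/s

3266 m/s


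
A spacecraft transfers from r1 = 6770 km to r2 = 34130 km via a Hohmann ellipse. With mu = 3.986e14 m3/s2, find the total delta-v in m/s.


V1 = sqrt(mu/r1) = 7673.16 m/s
dV1 = V1*(sqrt(2*r2/(r1+r2)) - 1) = 2239.63 m/s
V2 = sqrt(mu/r2) = 3417.44 m/s
dV2 = V2*(1 - sqrt(2*r1/(r1+r2))) = 1451.14 m/s
Total dV = 3691 m/s

3691 m/s


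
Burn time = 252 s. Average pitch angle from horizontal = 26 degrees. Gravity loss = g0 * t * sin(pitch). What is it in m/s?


GL = 9.81 * 252 * sin(26 deg) = 1084 m/s

1084 m/s


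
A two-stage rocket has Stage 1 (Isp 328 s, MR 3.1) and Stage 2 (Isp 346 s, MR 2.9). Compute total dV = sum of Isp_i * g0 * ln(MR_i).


dV1 = 328 * 9.81 * ln(3.1) = 3640.5 m/s
dV2 = 346 * 9.81 * ln(2.9) = 3613.9 m/s
Total dV = 3640.5 + 3613.9 = 7254.4 m/s ~ 7254 m/s

7254 m/s


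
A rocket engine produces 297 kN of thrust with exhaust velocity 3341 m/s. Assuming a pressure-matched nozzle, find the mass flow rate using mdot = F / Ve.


mdot = F / Ve = 297000 / 3341 = 88.9 kg/s

88.9 kg/s


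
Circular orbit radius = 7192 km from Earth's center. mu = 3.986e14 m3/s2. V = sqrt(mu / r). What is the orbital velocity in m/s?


V = sqrt(3.986e14 / 7192000) = 7445 m/s

7445 m/s


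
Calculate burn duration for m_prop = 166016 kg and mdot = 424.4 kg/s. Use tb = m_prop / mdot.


tb = 166016 / 424.4 = 391.2 s

391.2 s


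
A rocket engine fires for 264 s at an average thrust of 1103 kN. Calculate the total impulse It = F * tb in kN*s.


It = 1103 * 264 = 291192 kN*s

291192 kN*s


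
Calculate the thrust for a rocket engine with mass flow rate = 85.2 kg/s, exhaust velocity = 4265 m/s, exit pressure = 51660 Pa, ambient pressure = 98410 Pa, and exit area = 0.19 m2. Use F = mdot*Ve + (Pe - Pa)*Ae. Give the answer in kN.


F = 85.2 * 4265 + (51660 - 98410) * 0.19 = 354496.0 N = 354.5 kN

354.5 kN


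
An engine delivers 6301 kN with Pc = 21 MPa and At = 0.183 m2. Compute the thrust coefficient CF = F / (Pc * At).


CF = 6301000 / (21e6 * 0.183) = 1.64

1.64


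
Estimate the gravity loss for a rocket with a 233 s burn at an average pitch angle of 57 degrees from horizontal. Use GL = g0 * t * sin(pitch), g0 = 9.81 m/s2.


GL = 9.81 * 233 * sin(57 deg) = 1917 m/s

1917 m/s


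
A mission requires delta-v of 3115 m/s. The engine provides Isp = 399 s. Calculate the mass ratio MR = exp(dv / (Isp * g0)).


Ve = 399 * 9.81 = 3914.19 m/s
MR = exp(3115 / 3914.19) = 2.216

2.216


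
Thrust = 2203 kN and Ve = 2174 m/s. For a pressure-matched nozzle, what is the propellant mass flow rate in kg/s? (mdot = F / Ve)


mdot = F / Ve = 2203000 / 2174 = 1013.3 kg/s

1013.3 kg/s


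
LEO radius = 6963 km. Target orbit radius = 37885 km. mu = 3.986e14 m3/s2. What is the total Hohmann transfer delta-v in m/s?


V1 = sqrt(mu/r1) = 7566.07 m/s
dV1 = V1*(sqrt(2*r2/(r1+r2)) - 1) = 2268.32 m/s
V2 = sqrt(mu/r2) = 3243.66 m/s
dV2 = V2*(1 - sqrt(2*r1/(r1+r2))) = 1436.16 m/s
Total dV = 3704 m/s

3704 m/s


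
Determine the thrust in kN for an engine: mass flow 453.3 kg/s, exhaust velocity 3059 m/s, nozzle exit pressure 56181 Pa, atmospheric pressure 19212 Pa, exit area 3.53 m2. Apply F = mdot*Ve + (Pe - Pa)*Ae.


F = 453.3 * 3059 + (56181 - 19212) * 3.53 = 1.5171e+06 N = 1517.1 kN

1517.1 kN


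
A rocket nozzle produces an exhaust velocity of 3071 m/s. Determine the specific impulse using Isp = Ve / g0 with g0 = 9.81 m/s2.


Isp = Ve / g0 = 3071 / 9.81 = 313.0 s

313.0 s


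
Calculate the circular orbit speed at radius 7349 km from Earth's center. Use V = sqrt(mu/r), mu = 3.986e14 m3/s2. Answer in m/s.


V = sqrt(3.986e14 / 7349000) = 7365 m/s

7365 m/s


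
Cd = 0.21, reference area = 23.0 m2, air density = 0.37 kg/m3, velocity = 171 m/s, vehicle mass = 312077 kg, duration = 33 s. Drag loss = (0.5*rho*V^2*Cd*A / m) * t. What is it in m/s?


D = 0.5 * 0.37 * 171^2 * 0.21 * 23.0 = 26128.3 N
a = 26128.3 / 312077 = 0.0837 m/s2
dV = 0.0837 * 33 = 2.8 m/s

2.8 m/s


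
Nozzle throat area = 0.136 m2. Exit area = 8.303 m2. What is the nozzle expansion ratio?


AR = 8.303 / 0.136 = 61.1

61.1


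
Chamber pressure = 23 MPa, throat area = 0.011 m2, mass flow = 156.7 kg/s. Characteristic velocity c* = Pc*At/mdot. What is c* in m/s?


c* = 23e6 * 0.011 / 156.7 = 1615 m/s

1615 m/s


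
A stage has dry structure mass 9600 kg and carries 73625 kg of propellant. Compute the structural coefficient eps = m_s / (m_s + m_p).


eps = 9600 / (9600 + 73625) = 0.1153

0.1153


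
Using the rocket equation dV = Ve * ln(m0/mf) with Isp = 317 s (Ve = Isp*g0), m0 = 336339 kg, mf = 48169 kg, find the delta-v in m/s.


Ve = 317 * 9.81 = 3109.77 m/s
dV = 3109.77 * ln(336339/48169) = 6044 m/s

6044 m/s


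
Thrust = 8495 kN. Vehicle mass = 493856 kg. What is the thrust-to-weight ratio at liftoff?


TWR = 8495000 / (493856 * 9.81) = 1.75

1.75


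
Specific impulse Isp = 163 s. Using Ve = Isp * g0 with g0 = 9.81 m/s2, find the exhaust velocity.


Ve = Isp * g0 = 163 * 9.81 = 1599.0 m/s

1599.0 m/s


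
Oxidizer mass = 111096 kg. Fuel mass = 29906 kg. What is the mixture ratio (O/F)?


MR = 111096 / 29906 = 3.71

3.71


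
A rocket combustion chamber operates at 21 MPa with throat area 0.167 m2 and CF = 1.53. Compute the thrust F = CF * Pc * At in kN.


F = 1.53 * 21e6 * 0.167 = 5.3657e+06 N = 5365.7 kN

5365.7 kN


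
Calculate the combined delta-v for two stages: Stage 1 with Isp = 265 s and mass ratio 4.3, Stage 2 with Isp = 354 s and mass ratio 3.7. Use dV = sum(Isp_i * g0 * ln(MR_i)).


dV1 = 265 * 9.81 * ln(4.3) = 3791.9 m/s
dV2 = 354 * 9.81 * ln(3.7) = 4543.5 m/s
Total dV = 3791.9 + 4543.5 = 8335.4 m/s ~ 8335 m/s

8335 m/s


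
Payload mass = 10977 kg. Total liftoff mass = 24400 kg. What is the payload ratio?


PR = 10977 / 24400 = 0.4499

0.4499


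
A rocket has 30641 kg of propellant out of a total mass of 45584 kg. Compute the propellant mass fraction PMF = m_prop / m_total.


PMF = 30641 / 45584 = 0.672

0.672


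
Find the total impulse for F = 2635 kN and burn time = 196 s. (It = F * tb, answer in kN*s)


It = 2635 * 196 = 516460 kN*s

516460 kN*s


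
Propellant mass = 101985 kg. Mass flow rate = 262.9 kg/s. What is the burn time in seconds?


tb = 101985 / 262.9 = 387.9 s

387.9 s


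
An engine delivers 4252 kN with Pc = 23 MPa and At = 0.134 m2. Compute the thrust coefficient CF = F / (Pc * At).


CF = 4252000 / (23e6 * 0.134) = 1.38

1.38


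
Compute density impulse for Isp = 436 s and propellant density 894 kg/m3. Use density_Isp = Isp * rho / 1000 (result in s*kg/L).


rho*Isp = 436 * 894 / 1000 = 390 s*kg/L

390 s*kg/L


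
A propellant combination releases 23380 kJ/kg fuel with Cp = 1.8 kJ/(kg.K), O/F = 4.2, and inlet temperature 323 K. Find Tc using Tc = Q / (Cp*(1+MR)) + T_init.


Tc = 23380 / (1.8 * (1 + 4.2)) + 323 = 2821 K

2821 K


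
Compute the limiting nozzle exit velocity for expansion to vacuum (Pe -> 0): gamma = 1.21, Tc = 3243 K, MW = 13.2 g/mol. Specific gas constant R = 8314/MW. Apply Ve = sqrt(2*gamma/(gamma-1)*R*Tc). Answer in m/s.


R = 8314 / 13.2 = 629.85 J/(kg.K)
Ve = sqrt(2 * 1.21 / (1.21 - 1) * 629.85 * 3243) = 4852 m/s

4852 m/s


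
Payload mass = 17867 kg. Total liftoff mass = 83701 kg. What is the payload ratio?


PR = 17867 / 83701 = 0.2135

0.2135


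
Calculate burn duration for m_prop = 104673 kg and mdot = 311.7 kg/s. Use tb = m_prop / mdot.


tb = 104673 / 311.7 = 335.8 s

335.8 s


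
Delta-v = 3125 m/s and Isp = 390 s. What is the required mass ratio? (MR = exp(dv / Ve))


Ve = 390 * 9.81 = 3825.9 m/s
MR = exp(3125 / 3825.9) = 2.263

2.263


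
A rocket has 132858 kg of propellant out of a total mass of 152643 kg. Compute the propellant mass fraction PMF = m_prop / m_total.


PMF = 132858 / 152643 = 0.87

0.87


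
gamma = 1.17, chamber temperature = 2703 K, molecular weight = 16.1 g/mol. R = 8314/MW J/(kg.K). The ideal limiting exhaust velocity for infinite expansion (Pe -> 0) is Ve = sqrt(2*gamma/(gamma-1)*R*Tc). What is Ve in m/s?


R = 8314 / 16.1 = 516.4 J/(kg.K)
Ve = sqrt(2 * 1.17 / (1.17 - 1) * 516.4 * 2703) = 4383 m/s

4383 m/s


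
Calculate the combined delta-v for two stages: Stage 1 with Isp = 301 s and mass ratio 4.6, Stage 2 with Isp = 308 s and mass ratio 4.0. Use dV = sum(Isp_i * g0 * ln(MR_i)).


dV1 = 301 * 9.81 * ln(4.6) = 4506.2 m/s
dV2 = 308 * 9.81 * ln(4.0) = 4188.7 m/s
Total dV = 4506.2 + 4188.7 = 8694.9 m/s ~ 8695 m/s

8695 m/s


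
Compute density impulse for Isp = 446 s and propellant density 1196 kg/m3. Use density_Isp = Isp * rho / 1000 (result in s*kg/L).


rho*Isp = 446 * 1196 / 1000 = 533 s*kg/L

533 s*kg/L


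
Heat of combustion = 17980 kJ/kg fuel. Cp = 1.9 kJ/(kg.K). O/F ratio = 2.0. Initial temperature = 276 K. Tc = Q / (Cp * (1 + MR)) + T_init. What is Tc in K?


Tc = 17980 / (1.9 * (1 + 2.0)) + 276 = 3430 K

3430 K


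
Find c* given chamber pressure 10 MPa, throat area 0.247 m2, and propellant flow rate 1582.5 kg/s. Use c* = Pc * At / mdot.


c* = 10e6 * 0.247 / 1582.5 = 1561 m/s

1561 m/s


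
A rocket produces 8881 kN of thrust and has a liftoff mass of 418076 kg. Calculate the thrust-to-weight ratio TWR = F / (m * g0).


TWR = 8881000 / (418076 * 9.81) = 2.17

2.17


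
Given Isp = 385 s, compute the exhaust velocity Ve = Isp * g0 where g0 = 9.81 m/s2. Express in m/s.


Ve = Isp * g0 = 385 * 9.81 = 3776.9 m/s

3776.9 m/s


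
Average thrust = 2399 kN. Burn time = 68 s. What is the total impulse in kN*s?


It = 2399 * 68 = 163132 kN*s

163132 kN*s


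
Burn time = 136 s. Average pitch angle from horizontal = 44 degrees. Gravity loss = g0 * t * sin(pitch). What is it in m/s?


GL = 9.81 * 136 * sin(44 deg) = 927 m/s

927 m/s


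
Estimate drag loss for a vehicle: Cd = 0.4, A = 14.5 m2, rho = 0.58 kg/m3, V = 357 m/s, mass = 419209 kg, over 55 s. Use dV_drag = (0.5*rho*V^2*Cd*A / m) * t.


D = 0.5 * 0.58 * 357^2 * 0.4 * 14.5 = 214369.22 N
a = 214369.22 / 419209 = 0.5114 m/s2
dV = 0.5114 * 55 = 28.1 m/s

28.1 m/s


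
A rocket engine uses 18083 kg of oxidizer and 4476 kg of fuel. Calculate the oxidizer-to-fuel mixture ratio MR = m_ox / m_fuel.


MR = 18083 / 4476 = 4.04

4.04


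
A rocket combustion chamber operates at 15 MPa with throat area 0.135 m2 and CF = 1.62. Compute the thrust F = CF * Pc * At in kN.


F = 1.62 * 15e6 * 0.135 = 3.2805e+06 N = 3280.5 kN

3280.5 kN


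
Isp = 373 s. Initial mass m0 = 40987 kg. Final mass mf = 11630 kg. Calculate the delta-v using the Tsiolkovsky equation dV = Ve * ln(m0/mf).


Ve = 373 * 9.81 = 3659.13 m/s
dV = 3659.13 * ln(40987/11630) = 4609 m/s

4609 m/s


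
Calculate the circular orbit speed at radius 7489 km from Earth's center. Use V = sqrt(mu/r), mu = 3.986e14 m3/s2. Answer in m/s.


V = sqrt(3.986e14 / 7489000) = 7296 m/s

7296 m/s


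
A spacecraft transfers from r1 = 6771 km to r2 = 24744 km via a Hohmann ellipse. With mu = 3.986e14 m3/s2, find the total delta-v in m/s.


V1 = sqrt(mu/r1) = 7672.59 m/s
dV1 = V1*(sqrt(2*r2/(r1+r2)) - 1) = 1942.06 m/s
V2 = sqrt(mu/r2) = 4013.6 m/s
dV2 = V2*(1 - sqrt(2*r1/(r1+r2))) = 1382.62 m/s
Total dV = 3325 m/s

3325 m/s


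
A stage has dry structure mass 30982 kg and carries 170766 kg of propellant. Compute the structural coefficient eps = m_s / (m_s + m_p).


eps = 30982 / (30982 + 170766) = 0.1536

0.1536


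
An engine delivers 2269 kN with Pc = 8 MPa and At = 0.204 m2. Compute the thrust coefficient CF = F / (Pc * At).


CF = 2269000 / (8e6 * 0.204) = 1.39

1.39


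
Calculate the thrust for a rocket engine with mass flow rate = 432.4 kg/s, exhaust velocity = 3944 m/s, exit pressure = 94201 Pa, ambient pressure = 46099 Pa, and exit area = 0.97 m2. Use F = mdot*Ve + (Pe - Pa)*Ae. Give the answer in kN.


F = 432.4 * 3944 + (94201 - 46099) * 0.97 = 1.7520e+06 N = 1752.0 kN

1752.0 kN


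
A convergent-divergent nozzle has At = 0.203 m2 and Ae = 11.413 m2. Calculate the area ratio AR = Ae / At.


AR = 11.413 / 0.203 = 56.2

56.2


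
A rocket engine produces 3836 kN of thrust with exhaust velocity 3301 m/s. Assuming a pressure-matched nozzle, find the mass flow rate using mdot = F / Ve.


mdot = F / Ve = 3836000 / 3301 = 1162.1 kg/s

1162.1 kg/s


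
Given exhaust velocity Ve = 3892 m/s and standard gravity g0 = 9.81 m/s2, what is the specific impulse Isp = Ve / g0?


Isp = Ve / g0 = 3892 / 9.81 = 396.7 s

396.7 s


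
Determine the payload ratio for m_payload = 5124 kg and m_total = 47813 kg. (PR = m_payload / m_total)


PR = 5124 / 47813 = 0.1072

0.1072


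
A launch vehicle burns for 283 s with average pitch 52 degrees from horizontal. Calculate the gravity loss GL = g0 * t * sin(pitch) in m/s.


GL = 9.81 * 283 * sin(52 deg) = 2188 m/s

2188 m/s


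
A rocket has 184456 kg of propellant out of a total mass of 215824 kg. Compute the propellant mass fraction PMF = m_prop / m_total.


PMF = 184456 / 215824 = 0.855

0.855


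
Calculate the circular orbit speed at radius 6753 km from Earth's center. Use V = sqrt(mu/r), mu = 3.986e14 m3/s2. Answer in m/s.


V = sqrt(3.986e14 / 6753000) = 7683 m/s

7683 m/s


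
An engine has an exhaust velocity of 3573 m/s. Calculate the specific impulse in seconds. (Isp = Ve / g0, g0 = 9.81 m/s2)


Isp = Ve / g0 = 3573 / 9.81 = 364.2 s

364.2 s


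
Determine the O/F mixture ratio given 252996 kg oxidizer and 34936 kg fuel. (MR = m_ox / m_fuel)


MR = 252996 / 34936 = 7.24

7.24


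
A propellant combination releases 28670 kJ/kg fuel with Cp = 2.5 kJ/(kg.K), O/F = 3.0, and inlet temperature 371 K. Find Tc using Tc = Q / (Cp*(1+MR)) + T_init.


Tc = 28670 / (2.5 * (1 + 3.0)) + 371 = 3238 K

3238 K


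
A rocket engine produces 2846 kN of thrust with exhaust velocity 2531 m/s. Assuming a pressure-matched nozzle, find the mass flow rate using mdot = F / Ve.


mdot = F / Ve = 2846000 / 2531 = 1124.5 kg/s

1124.5 kg/s


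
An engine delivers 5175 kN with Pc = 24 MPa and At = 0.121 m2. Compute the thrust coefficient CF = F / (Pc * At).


CF = 5175000 / (24e6 * 0.121) = 1.78

1.78


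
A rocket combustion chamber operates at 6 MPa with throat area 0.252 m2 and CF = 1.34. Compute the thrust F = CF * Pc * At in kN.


F = 1.34 * 6e6 * 0.252 = 2.0261e+06 N = 2026.1 kN

2026.1 kN


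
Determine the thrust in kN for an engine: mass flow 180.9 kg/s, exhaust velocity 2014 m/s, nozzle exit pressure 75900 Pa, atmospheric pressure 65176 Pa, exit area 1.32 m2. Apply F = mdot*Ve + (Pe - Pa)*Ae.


F = 180.9 * 2014 + (75900 - 65176) * 1.32 = 378488.0 N = 378.5 kN

378.5 kN


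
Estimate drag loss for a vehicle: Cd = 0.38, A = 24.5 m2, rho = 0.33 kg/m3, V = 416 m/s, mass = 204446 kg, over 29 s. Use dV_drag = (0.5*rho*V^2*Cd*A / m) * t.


D = 0.5 * 0.33 * 416^2 * 0.38 * 24.5 = 265839.97 N
a = 265839.97 / 204446 = 1.3003 m/s2
dV = 1.3003 * 29 = 37.7 m/s

37.7 m/s


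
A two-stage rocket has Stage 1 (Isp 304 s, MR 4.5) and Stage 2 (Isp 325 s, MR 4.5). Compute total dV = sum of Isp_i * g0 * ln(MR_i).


dV1 = 304 * 9.81 * ln(4.5) = 4485.5 m/s
dV2 = 325 * 9.81 * ln(4.5) = 4795.4 m/s
Total dV = 4485.5 + 4795.4 = 9280.9 m/s ~ 9281 m/s

9281 m/s


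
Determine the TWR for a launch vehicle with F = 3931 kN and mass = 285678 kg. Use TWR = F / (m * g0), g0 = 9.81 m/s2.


TWR = 3931000 / (285678 * 9.81) = 1.4

1.4


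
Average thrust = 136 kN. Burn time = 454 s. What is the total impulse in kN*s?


It = 136 * 454 = 61744 kN*s

61744 kN*s


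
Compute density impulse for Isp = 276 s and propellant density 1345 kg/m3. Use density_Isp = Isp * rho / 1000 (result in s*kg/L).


rho*Isp = 276 * 1345 / 1000 = 371 s*kg/L

371 s*kg/L


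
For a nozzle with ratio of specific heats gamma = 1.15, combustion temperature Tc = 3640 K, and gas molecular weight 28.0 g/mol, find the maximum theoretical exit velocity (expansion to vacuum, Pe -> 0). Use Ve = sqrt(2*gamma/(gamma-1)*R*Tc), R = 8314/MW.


R = 8314 / 28.0 = 296.93 J/(kg.K)
Ve = sqrt(2 * 1.15 / (1.15 - 1) * 296.93 * 3640) = 4071 m/s

4071 m/s


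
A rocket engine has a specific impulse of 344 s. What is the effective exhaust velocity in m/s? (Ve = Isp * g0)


Ve = Isp * g0 = 344 * 9.81 = 3374.6 m/s

3374.6 m/s


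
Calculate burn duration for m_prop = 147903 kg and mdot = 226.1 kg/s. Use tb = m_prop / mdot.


tb = 147903 / 226.1 = 654.1 s

654.1 s


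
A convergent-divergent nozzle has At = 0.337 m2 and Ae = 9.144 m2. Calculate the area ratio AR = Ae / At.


AR = 9.144 / 0.337 = 27.1

27.1


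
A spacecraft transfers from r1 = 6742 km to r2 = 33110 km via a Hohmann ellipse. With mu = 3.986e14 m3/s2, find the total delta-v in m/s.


V1 = sqrt(mu/r1) = 7689.08 m/s
dV1 = V1*(sqrt(2*r2/(r1+r2)) - 1) = 2222.52 m/s
V2 = sqrt(mu/r2) = 3469.68 m/s
dV2 = V2*(1 - sqrt(2*r1/(r1+r2))) = 1451.43 m/s
Total dV = 3674 m/s

3674 m/s


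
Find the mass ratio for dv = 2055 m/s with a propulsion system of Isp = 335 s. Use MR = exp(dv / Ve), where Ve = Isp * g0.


Ve = 335 * 9.81 = 3286.35 m/s
MR = exp(2055 / 3286.35) = 1.869

1.869


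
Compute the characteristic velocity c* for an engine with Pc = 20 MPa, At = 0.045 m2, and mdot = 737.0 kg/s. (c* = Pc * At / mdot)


c* = 20e6 * 0.045 / 737.0 = 1221 m/s

1221 m/s


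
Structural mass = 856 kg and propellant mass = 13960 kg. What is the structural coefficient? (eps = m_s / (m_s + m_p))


eps = 856 / (856 + 13960) = 0.0578

0.0578


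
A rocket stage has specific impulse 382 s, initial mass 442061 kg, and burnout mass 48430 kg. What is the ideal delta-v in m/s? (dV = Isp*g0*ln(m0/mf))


Ve = 382 * 9.81 = 3747.42 m/s
dV = 3747.42 * ln(442061/48430) = 8287 m/s

8287 m/s


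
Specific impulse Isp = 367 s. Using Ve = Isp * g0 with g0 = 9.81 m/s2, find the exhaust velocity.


Ve = Isp * g0 = 367 * 9.81 = 3600.3 m/s

3600.3 m/s


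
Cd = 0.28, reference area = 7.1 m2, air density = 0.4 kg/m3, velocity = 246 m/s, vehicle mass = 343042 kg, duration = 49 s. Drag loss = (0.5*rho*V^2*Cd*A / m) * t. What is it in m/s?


D = 0.5 * 0.4 * 246^2 * 0.28 * 7.1 = 24061.16 N
a = 24061.16 / 343042 = 0.0701 m/s2
dV = 0.0701 * 49 = 3.4 m/s

3.4 m/s


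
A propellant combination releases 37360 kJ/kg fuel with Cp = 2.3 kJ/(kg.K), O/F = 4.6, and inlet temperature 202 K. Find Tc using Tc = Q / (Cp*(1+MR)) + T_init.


Tc = 37360 / (2.3 * (1 + 4.6)) + 202 = 3103 K

3103 K


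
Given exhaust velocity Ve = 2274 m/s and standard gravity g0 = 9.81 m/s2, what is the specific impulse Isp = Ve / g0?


Isp = Ve / g0 = 2274 / 9.81 = 231.8 s

231.8 s


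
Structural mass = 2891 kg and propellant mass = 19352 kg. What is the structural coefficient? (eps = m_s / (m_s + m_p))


eps = 2891 / (2891 + 19352) = 0.13

0.13


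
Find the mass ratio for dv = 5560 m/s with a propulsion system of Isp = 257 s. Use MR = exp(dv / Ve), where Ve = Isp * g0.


Ve = 257 * 9.81 = 2521.17 m/s
MR = exp(5560 / 2521.17) = 9.073

9.073


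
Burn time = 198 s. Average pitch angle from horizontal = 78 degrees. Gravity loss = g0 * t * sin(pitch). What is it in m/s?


GL = 9.81 * 198 * sin(78 deg) = 1900 m/s

1900 m/s


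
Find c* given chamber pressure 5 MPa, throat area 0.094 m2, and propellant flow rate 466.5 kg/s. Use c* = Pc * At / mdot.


c* = 5e6 * 0.094 / 466.5 = 1008 m/s

1008 m/s


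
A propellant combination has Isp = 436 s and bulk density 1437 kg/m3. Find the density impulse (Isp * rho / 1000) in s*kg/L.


rho*Isp = 436 * 1437 / 1000 = 627 s*kg/L

627 s*kg/L


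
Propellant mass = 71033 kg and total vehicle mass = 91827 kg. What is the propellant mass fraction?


PMF = 71033 / 91827 = 0.774

0.774


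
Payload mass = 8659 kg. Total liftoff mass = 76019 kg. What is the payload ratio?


PR = 8659 / 76019 = 0.1139

0.1139


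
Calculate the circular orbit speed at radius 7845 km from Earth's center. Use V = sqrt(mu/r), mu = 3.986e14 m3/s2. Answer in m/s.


V = sqrt(3.986e14 / 7845000) = 7128 m/s

7128 m/s


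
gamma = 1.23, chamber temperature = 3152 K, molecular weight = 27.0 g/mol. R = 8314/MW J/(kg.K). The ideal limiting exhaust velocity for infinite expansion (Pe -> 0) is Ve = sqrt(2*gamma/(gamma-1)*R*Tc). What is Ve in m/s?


R = 8314 / 27.0 = 307.93 J/(kg.K)
Ve = sqrt(2 * 1.23 / (1.23 - 1) * 307.93 * 3152) = 3222 m/s

3222 m/s


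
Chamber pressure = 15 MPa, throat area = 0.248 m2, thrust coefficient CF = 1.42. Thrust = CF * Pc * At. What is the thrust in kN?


F = 1.42 * 15e6 * 0.248 = 5.2824e+06 N = 5282.4 kN

5282.4 kN


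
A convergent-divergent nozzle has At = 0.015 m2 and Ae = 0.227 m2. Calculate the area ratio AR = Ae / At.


AR = 0.227 / 0.015 = 15.1

15.1


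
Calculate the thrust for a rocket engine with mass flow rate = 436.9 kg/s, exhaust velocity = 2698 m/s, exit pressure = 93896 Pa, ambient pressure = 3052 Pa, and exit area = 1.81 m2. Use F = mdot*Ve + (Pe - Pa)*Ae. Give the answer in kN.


F = 436.9 * 2698 + (93896 - 3052) * 1.81 = 1.3432e+06 N = 1343.2 kN

1343.2 kN


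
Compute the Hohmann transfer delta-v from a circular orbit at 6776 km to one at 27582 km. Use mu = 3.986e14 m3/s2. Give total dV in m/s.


V1 = sqrt(mu/r1) = 7669.76 m/s
dV1 = V1*(sqrt(2*r2/(r1+r2)) - 1) = 2048.66 m/s
V2 = sqrt(mu/r2) = 3801.51 m/s
dV2 = V2*(1 - sqrt(2*r1/(r1+r2))) = 1414.01 m/s
Total dV = 3463 m/s

3463 m/s


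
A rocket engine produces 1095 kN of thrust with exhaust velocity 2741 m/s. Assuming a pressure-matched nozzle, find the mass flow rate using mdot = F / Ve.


mdot = F / Ve = 1095000 / 2741 = 399.5 kg/s

399.5 kg/s


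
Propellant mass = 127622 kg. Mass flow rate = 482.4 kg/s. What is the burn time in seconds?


tb = 127622 / 482.4 = 264.6 s

264.6 s


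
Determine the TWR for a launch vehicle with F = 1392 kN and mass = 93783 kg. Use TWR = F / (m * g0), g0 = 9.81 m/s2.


TWR = 1392000 / (93783 * 9.81) = 1.51

1.51


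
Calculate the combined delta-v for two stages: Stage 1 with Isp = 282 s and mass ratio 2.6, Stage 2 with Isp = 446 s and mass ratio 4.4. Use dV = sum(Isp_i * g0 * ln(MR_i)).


dV1 = 282 * 9.81 * ln(2.6) = 2643.3 m/s
dV2 = 446 * 9.81 * ln(4.4) = 6482.4 m/s
Total dV = 2643.3 + 6482.4 = 9125.7 m/s ~ 9126 m/s

9126 m/s


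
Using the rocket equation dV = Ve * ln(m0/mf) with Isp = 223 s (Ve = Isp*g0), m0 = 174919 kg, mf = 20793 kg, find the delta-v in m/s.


Ve = 223 * 9.81 = 2187.63 m/s
dV = 2187.63 * ln(174919/20793) = 4659 m/s

4659 m/s


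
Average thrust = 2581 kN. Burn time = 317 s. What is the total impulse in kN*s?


It = 2581 * 317 = 818177 kN*s

818177 kN*s


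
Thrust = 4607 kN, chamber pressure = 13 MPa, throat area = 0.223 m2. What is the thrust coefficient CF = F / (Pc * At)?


CF = 4607000 / (13e6 * 0.223) = 1.59

1.59


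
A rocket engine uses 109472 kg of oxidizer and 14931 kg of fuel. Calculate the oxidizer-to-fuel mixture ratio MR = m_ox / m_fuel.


MR = 109472 / 14931 = 7.33

7.33


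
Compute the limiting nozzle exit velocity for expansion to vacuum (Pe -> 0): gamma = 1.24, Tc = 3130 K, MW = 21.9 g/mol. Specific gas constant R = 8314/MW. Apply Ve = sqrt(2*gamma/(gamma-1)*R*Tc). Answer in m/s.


R = 8314 / 21.9 = 379.63 J/(kg.K)
Ve = sqrt(2 * 1.24 / (1.24 - 1) * 379.63 * 3130) = 3504 m/s

3504 m/s


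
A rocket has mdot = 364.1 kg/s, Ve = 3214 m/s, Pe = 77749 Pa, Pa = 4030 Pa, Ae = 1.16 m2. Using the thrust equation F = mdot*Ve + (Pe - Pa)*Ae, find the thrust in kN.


F = 364.1 * 3214 + (77749 - 4030) * 1.16 = 1.2557e+06 N = 1255.7 kN

1255.7 kN


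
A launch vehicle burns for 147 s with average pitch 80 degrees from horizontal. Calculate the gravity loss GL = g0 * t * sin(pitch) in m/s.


GL = 9.81 * 147 * sin(80 deg) = 1420 m/s

1420 m/s


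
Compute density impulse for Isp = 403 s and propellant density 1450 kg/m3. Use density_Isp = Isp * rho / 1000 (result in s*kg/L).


rho*Isp = 403 * 1450 / 1000 = 584 s*kg/L

584 s*kg/L


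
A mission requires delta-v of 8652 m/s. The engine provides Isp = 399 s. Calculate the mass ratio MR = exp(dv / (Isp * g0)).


Ve = 399 * 9.81 = 3914.19 m/s
MR = exp(8652 / 3914.19) = 9.12

9.12


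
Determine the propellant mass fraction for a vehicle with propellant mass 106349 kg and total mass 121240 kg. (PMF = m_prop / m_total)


PMF = 106349 / 121240 = 0.877

0.877


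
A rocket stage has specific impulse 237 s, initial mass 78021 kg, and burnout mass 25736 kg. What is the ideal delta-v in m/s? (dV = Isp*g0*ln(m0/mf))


Ve = 237 * 9.81 = 2324.97 m/s
dV = 2324.97 * ln(78021/25736) = 2579 m/s

2579 m/s


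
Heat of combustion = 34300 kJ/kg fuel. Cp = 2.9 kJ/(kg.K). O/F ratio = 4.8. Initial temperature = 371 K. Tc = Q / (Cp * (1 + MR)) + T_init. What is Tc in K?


Tc = 34300 / (2.9 * (1 + 4.8)) + 371 = 2410 K

2410 K


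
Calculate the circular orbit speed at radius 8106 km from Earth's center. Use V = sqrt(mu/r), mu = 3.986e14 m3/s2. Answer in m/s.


V = sqrt(3.986e14 / 8106000) = 7012 m/s

7012 m/s


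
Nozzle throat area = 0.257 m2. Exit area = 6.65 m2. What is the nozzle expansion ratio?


AR = 6.65 / 0.257 = 25.9

25.9


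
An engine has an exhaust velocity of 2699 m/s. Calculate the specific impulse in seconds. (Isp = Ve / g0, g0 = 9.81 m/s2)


Isp = Ve / g0 = 2699 / 9.81 = 275.1 s

275.1 s


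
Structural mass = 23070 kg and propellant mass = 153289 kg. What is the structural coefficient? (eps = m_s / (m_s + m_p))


eps = 23070 / (23070 + 153289) = 0.1308

0.1308


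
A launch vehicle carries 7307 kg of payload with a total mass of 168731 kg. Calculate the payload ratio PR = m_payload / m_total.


PR = 7307 / 168731 = 0.0433

0.0433


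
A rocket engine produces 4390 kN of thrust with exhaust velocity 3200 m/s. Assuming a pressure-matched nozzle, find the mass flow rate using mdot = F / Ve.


mdot = F / Ve = 4390000 / 3200 = 1371.9 kg/s

1371.9 kg/s


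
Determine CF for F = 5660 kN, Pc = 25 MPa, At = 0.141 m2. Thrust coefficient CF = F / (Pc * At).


CF = 5660000 / (25e6 * 0.141) = 1.61

1.61


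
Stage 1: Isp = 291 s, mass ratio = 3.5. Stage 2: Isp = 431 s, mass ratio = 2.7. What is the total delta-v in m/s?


dV1 = 291 * 9.81 * ln(3.5) = 3576.3 m/s
dV2 = 431 * 9.81 * ln(2.7) = 4199.6 m/s
Total dV = 3576.3 + 4199.6 = 7775.9 m/s ~ 7776 m/s

7776 m/s


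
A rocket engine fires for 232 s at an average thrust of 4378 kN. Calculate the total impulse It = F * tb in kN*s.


It = 4378 * 232 = 1015696 kN*s

1015696 kN*s


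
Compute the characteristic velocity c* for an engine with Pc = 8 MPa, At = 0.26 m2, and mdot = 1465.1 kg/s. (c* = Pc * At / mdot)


c* = 8e6 * 0.26 / 1465.1 = 1420 m/s

1420 m/s


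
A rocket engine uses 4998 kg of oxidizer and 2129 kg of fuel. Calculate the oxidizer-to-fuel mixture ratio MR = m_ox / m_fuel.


MR = 4998 / 2129 = 2.35

2.35


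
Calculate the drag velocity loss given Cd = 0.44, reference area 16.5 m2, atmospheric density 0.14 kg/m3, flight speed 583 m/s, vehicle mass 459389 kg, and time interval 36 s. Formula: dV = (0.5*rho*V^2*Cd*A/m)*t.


D = 0.5 * 0.14 * 583^2 * 0.44 * 16.5 = 172731.59 N
a = 172731.59 / 459389 = 0.376 m/s2
dV = 0.376 * 36 = 13.5 m/s

13.5 m/s


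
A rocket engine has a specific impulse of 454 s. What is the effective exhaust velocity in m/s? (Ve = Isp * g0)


Ve = Isp * g0 = 454 * 9.81 = 4453.7 m/s

4453.7 m/s


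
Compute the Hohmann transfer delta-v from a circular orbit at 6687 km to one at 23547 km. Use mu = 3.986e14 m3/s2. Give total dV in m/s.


V1 = sqrt(mu/r1) = 7720.63 m/s
dV1 = V1*(sqrt(2*r2/(r1+r2)) - 1) = 1915.17 m/s
V2 = sqrt(mu/r2) = 4114.35 m/s
dV2 = V2*(1 - sqrt(2*r1/(r1+r2))) = 1377.92 m/s
Total dV = 3293 m/s

3293 m/s


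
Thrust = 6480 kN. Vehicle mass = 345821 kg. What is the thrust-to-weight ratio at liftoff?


TWR = 6480000 / (345821 * 9.81) = 1.91

1.91


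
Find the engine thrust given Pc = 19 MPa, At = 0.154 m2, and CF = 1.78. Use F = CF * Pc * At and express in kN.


F = 1.78 * 19e6 * 0.154 = 5.2083e+06 N = 5208.3 kN

5208.3 kN


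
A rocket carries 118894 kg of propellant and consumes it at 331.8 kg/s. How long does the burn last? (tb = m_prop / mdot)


tb = 118894 / 331.8 = 358.3 s

358.3 s


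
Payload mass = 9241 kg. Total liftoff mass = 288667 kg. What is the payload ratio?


PR = 9241 / 288667 = 0.032

0.032


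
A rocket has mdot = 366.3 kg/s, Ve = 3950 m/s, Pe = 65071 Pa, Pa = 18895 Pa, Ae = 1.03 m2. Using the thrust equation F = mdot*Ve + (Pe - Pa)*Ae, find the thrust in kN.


F = 366.3 * 3950 + (65071 - 18895) * 1.03 = 1.4944e+06 N = 1494.4 kN

1494.4 kN


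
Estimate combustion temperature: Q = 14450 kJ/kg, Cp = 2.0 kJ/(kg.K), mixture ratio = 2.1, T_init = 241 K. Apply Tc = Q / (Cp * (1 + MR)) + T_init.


Tc = 14450 / (2.0 * (1 + 2.1)) + 241 = 2572 K

2572 K


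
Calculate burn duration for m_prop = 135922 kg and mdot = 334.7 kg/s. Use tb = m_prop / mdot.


tb = 135922 / 334.7 = 406.1 s

406.1 s


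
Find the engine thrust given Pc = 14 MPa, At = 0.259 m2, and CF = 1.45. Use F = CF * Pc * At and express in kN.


F = 1.45 * 14e6 * 0.259 = 5.2577e+06 N = 5257.7 kN

5257.7 kN


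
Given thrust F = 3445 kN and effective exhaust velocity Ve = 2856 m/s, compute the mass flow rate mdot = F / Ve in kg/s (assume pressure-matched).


mdot = F / Ve = 3445000 / 2856 = 1206.2 kg/s

1206.2 kg/s


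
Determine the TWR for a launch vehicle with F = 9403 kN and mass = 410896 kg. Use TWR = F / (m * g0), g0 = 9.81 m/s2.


TWR = 9403000 / (410896 * 9.81) = 2.33

2.33


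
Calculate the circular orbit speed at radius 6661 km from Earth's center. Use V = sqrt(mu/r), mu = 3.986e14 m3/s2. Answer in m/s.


V = sqrt(3.986e14 / 6661000) = 7736 m/s

7736 m/s


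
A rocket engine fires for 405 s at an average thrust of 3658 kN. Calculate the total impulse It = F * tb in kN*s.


It = 3658 * 405 = 1481490 kN*s

1481490 kN*s


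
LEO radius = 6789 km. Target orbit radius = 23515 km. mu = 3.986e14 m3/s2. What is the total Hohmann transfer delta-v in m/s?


V1 = sqrt(mu/r1) = 7662.42 m/s
dV1 = V1*(sqrt(2*r2/(r1+r2)) - 1) = 1883.18 m/s
V2 = sqrt(mu/r2) = 4117.14 m/s
dV2 = V2*(1 - sqrt(2*r1/(r1+r2))) = 1361.24 m/s
Total dV = 3244 m/s

3244 m/s


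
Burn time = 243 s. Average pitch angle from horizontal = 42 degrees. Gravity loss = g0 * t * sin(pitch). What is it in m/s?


GL = 9.81 * 243 * sin(42 deg) = 1595 m/s

1595 m/s


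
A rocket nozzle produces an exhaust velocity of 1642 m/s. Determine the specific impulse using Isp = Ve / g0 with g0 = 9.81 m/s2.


Isp = Ve / g0 = 1642 / 9.81 = 167.4 s

167.4 s
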